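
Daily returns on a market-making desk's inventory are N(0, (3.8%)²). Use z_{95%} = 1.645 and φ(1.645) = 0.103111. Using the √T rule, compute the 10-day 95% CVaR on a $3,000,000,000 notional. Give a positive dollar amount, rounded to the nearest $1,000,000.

$743,000,000

σ_{10d} = 3.8% × √10 = 12.017%.
ES multiplier = φ(z)/(1−α) = 0.103111/0.05 = 2.062.
ES = 12.017% × 2.062 = 24.779%; on $3,000,000,000: $743,370,000.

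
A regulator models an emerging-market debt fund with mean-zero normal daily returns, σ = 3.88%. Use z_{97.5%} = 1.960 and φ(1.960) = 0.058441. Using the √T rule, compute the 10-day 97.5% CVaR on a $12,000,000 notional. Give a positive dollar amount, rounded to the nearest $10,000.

$3,440,000

σ_{10d} = 3.88% × √10 = 12.270%.
ES multiplier = φ(z)/(1−α) = 0.058441/0.025 = 2.338.
ES = 12.270% × 2.338 = 28.687%; on $12,000,000: $3,442,440.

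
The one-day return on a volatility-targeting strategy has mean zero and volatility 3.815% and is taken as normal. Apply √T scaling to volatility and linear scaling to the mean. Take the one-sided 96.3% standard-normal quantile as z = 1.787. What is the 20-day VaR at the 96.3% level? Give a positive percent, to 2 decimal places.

30.49%

σ_{20d} = 3.815% × √20 = 17.061%.
VaR = 1.787 × 17.061% = 30.488%.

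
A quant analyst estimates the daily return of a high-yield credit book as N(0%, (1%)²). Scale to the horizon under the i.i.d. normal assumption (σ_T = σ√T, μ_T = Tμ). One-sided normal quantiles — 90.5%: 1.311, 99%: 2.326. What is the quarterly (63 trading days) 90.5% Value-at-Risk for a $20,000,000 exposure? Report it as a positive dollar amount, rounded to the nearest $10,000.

σ_{63d} = 1% × √63 = 7.937%.
VaR = 1.311 × 7.937% = 10.405%.
On $20,000,000: 0.10405 × $20,000,000 = $2,081,000.

$2,080,000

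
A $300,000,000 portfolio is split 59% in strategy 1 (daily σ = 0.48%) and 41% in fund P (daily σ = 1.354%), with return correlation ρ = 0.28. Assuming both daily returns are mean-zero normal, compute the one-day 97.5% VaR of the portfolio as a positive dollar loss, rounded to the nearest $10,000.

$4,060,000

σ_p² = 0.59²·0.48² + 0.41²·1.354² + 2·0.28·0.59·0.41·0.48·1.354 = 0.4764 (%²).
σ_p = √0.4764 = 0.690%.
At 97.5%, z = 1.960.
VaR = 1.960 × 0.690% = 1.352%; on $300,000,000 that is $4,056,000.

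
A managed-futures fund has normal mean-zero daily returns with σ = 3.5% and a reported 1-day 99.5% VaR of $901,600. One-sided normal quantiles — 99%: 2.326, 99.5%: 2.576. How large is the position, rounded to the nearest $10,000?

VaR as a fraction of value: z·σ = 2.576 × 3.5% = 9.016%.
Position = $901,600 / 0.09016 = $10,000,000.

$10,000,000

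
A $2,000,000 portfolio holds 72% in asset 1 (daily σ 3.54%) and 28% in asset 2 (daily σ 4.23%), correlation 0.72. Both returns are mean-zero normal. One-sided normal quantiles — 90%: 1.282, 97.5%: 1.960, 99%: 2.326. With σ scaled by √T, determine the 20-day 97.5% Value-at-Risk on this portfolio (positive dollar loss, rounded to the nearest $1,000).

σ_p = √(0.72²·3.54² + 0.28²·4.23² + 2·0.72·0.72·0.28·3.54·4.23) = 3.499%.
σ_{20d} = 3.499% × √20 = 15.648%.
VaR = 1.960 × 15.648% = 30.670%; on $2,000,000 that is $613,400.

$613,000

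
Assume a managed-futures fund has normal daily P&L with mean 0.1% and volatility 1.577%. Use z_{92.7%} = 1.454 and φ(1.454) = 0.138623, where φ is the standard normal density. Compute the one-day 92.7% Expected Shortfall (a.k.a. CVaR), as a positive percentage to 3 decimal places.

Tail multiplier: φ(z)/(1−α) = 0.138623 / 0.073 = 1.899.
ES = −(0.1%) + 1.577% × 1.899 = 2.895%.

2.895%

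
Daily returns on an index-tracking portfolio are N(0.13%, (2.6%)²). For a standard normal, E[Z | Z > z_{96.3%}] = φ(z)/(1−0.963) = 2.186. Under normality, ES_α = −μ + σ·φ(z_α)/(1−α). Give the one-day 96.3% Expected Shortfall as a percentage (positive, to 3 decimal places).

ES = −(0.13%) + 2.6% × 2.186 = 5.554%.

5.554%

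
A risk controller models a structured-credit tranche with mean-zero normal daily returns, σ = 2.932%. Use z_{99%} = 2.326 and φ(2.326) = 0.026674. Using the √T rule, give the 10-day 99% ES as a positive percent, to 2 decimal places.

σ_{10d} = 2.932% × √10 = 9.272%.
ES multiplier = φ(z)/(1−α) = 0.026674/0.01 = 2.667.
ES = 9.272% × 2.667 = 24.728%.

24.73%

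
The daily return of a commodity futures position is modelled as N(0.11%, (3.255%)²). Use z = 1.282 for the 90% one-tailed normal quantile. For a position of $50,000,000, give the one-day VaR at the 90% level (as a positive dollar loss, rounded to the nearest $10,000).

$2,030,000

VaR = −μ + z·σ = −(0.11%) + 1.282 × 3.255% = 4.063%.
On $50,000,000: 0.04063 × $50,000,000 = $2,031,500.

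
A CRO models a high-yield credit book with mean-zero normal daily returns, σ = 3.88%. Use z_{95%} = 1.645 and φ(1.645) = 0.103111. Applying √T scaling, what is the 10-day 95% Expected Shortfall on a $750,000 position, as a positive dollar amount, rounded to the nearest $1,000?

$190,000

σ_{10d} = 3.88% × √10 = 12.270%.
ES multiplier = φ(z)/(1−α) = 0.103111/0.05 = 2.062.
ES = 12.270% × 2.062 = 25.301%; on $750,000: $189,757.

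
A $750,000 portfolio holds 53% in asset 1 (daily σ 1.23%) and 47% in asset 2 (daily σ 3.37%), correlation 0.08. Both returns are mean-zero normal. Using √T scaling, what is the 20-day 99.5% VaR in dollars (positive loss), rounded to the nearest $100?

$152,100

σ_p = √(0.53²·1.23² + 0.47²·3.37² + 2·0.08·0.53·0.47·1.23·3.37) = 1.760%.
σ_{20d} = 1.760% × √20 = 7.871%.
z(99.5%) = 2.576.
VaR = 2.576 × 7.871% = 20.276%; on $750,000 that is $152,070.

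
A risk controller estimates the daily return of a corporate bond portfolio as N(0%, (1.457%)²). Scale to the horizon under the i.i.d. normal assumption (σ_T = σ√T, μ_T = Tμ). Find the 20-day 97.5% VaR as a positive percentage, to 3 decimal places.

At 97.5%, z = 1.960.
σ_{20d} = 1.457% × √20 = 6.516%.
VaR = 1.960 × 6.516% = 12.771%.

12.771%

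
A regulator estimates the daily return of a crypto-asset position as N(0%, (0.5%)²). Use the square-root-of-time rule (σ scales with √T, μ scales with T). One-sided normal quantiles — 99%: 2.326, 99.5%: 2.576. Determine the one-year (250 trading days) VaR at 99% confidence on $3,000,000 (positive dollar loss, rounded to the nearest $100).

σ_{250d} = 0.5% × √250 = 7.906%.
VaR = 2.326 × 7.906% = 18.389%.
On $3,000,000: 0.18389 × $3,000,000 = $551,670.

$551,700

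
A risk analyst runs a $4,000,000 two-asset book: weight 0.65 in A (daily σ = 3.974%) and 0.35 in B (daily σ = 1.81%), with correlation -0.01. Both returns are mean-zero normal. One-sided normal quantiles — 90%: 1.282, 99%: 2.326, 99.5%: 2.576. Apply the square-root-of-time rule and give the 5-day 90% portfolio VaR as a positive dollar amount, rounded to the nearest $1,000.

$304,000

σ_p = √(0.65²·3.974² + 0.35²·1.81² + 2·-0.01·0.65·0.35·3.974·1.81) = 2.653%.
σ_{5d} = 2.653% × √5 = 5.932%.
VaR = 1.282 × 5.932% = 7.605%; on $4,000,000 that is $304,200.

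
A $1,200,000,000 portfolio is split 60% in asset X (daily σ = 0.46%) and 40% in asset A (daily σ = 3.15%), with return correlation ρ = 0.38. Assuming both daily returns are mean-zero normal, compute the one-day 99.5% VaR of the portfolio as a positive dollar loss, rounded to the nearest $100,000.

σ_p² = 0.6²·0.46² + 0.4²·3.15² + 2·0.38·0.6·0.4·0.46·3.15 = 1.9281 (%²).
σ_p = √1.9281 = 1.389%.
At 99.5%, z = 2.576.
VaR = 2.576 × 1.389% = 3.578%; on $1,200,000,000 that is $42,936,000.

$42,900,000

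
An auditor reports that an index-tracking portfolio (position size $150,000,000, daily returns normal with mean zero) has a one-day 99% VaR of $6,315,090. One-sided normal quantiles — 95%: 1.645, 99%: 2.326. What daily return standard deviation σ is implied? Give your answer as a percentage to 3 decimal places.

1.810%

VaR as a fraction: $6,315,090 / $150,000,000 = 4.210%.
σ = VaR / z = 4.210% / 2.326 = 1.810%.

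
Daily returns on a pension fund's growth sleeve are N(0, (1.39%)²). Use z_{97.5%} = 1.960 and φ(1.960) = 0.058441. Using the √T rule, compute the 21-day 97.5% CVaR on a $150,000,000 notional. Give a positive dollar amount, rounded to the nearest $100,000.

σ_{21d} = 1.39% × √21 = 6.370%.
ES multiplier = φ(z)/(1−α) = 0.058441/0.025 = 2.338.
ES = 6.370% × 2.338 = 14.893%; on $150,000,000: $22,339,500.

$22,300,000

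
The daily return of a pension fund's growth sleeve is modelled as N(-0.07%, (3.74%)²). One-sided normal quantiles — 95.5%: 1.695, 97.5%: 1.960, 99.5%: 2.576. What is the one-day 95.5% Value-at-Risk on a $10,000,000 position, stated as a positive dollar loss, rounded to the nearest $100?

$640,900

VaR = −μ + z·σ = −(-0.07%) + 1.695 × 3.74% = 6.409%.
On $10,000,000: 0.06409 × $10,000,000 = $640,900.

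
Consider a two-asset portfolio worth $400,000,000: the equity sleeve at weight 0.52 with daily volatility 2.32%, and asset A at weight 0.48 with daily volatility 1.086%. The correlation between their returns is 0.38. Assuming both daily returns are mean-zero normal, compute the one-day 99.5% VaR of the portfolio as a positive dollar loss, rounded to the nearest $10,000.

$15,300,000

σ_p² = 0.52²·2.32² + 0.48²·1.086² + 2·0.38·0.52·0.48·2.32·1.086 = 2.2051 (%²).
σ_p = √2.2051 = 1.485%.
At 99.5%, z = 2.576.
VaR = 2.576 × 1.485% = 3.825%; on $400,000,000 that is $15,300,000.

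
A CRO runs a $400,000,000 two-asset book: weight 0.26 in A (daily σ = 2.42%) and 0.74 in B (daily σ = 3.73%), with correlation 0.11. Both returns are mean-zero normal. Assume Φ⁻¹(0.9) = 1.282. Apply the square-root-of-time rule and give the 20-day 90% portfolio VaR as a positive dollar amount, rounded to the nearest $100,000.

$66,500,000

σ_p = √(0.26²·2.42² + 0.74²·3.73² + 2·0.11·0.26·0.74·2.42·3.73) = 2.898%.
σ_{20d} = 2.898% × √20 = 12.960%.
VaR = 1.282 × 12.960% = 16.615%; on $400,000,000 that is $66,460,000.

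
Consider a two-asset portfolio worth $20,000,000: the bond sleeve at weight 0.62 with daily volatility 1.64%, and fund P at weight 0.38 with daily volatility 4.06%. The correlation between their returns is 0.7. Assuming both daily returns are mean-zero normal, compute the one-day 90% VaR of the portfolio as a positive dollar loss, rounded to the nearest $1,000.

$607,000

σ_p² = 0.62²·1.64² + 0.38²·4.06² + 2·0.7·0.62·0.38·1.64·4.06 = 5.6103 (%²).
σ_p = √5.6103 = 2.369%.
At 90%, z = 1.282.
VaR = 1.282 × 2.369% = 3.037%; on $20,000,000 that is $607,400.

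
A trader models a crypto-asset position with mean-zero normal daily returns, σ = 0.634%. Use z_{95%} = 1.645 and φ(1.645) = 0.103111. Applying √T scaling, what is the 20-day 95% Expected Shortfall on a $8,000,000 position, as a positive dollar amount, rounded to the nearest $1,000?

$468,000

σ_{20d} = 0.634% × √20 = 2.835%.
ES multiplier = φ(z)/(1−α) = 0.103111/0.05 = 2.062.
ES = 2.835% × 2.062 = 5.846%; on $8,000,000: $467,680.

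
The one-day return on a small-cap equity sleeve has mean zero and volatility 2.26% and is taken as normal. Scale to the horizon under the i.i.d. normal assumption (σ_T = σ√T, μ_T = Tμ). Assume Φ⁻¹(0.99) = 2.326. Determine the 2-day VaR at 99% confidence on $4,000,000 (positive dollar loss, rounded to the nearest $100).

σ_{2d} = 2.26% × √2 = 3.196%.
VaR = 2.326 × 3.196% = 7.434%.
On $4,000,000: 0.07434 × $4,000,000 = $297,360.

$297,400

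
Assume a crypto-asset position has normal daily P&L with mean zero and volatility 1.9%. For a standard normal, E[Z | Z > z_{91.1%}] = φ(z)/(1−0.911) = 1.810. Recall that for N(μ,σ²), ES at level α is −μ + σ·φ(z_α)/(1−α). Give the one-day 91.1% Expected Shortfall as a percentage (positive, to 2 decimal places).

3.44%

ES = 1.9% × 1.810 = 3.439%.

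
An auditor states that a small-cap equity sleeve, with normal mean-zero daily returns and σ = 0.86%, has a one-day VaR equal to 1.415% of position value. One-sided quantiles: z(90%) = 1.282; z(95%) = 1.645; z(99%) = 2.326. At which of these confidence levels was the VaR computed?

95%

Implied z = VaR/σ = 1.415 / 0.86 = 1.645.
This matches z(95%) = 1.645.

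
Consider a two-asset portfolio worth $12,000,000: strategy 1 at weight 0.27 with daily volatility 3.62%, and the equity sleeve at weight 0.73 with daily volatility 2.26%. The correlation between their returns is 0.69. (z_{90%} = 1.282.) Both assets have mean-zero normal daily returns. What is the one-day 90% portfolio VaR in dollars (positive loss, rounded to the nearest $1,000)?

$374,000

σ_p² = 0.27²·3.62² + 0.73²·2.26² + 2·0.69·0.27·0.73·3.62·2.26 = 5.9024 (%²).
σ_p = √5.9024 = 2.429%.
VaR = 1.282 × 2.429% = 3.114%; on $12,000,000 that is $373,680.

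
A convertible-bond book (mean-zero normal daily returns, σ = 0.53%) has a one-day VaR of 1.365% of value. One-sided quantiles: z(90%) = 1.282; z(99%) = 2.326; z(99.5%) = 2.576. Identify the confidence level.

Implied z = VaR/σ = 1.365 / 0.53 = 2.575.
This matches z(99.5%) = 2.576.

99.5%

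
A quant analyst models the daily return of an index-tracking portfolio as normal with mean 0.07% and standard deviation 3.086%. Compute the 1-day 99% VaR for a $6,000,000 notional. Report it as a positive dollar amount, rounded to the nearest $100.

$426,500

At 99% one-sided, z = 2.326.
VaR = −μ + z·σ = −(0.07%) + 2.326 × 3.086% = 7.108%.
On $6,000,000: 0.07108 × $6,000,000 = $426,480.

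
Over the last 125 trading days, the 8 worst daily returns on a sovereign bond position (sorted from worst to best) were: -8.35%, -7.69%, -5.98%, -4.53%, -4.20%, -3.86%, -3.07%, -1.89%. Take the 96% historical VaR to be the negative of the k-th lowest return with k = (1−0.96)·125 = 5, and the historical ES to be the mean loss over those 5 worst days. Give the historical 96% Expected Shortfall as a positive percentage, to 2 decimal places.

6.15%

The 5 worst returns sum to -30.75%.
ES = −(-30.75%) / 5 = 6.15%.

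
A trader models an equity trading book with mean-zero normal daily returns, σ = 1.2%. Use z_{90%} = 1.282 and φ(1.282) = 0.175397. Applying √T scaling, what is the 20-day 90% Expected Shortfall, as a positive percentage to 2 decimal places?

9.41%

σ_{20d} = 1.2% × √20 = 5.367%.
ES multiplier = φ(z)/(1−α) = 0.175397/0.1 = 1.754.
ES = 5.367% × 1.754 = 9.414%.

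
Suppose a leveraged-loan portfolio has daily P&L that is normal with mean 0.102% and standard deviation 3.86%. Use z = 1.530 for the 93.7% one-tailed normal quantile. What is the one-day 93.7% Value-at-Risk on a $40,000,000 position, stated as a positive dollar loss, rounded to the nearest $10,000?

$2,320,000

VaR = −μ + z·σ = −(0.102%) + 1.530 × 3.86% = 5.804%.
On $40,000,000: 0.05804 × $40,000,000 = $2,321,600.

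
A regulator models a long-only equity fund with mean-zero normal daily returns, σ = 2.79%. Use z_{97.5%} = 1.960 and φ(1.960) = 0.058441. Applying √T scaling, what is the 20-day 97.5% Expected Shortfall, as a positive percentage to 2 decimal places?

σ_{20d} = 2.79% × √20 = 12.477%.
ES multiplier = φ(z)/(1−α) = 0.058441/0.025 = 2.338.
ES = 12.477% × 2.338 = 29.171%.

29.17%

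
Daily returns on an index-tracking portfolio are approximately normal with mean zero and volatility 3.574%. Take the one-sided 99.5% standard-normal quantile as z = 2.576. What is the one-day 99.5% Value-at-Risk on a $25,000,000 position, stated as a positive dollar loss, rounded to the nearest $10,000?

VaR = z·σ = 2.576 × 3.574% = 9.207%.
On $25,000,000: 0.09207 × $25,000,000 = $2,301,750.

$2,300,000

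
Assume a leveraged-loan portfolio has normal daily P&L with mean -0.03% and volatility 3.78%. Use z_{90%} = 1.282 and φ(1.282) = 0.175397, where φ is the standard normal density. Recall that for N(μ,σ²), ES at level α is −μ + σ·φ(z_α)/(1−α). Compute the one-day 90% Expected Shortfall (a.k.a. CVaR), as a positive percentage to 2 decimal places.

6.66%

Tail multiplier: φ(z)/(1−α) = 0.175397 / 0.1 = 1.754.
ES = −(-0.03%) + 3.78% × 1.754 = 6.660%.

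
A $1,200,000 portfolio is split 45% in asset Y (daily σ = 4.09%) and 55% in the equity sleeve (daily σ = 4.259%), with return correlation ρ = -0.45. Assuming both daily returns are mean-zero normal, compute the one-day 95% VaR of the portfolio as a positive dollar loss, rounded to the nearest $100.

$44,100

σ_p² = 0.45²·4.09² + 0.55²·4.259² + 2·-0.45·0.45·0.55·4.09·4.259 = 4.9944 (%²).
σ_p = √4.9944 = 2.235%.
At 95%, z = 1.645.
VaR = 1.645 × 2.235% = 3.677%; on $1,200,000 that is $44,124.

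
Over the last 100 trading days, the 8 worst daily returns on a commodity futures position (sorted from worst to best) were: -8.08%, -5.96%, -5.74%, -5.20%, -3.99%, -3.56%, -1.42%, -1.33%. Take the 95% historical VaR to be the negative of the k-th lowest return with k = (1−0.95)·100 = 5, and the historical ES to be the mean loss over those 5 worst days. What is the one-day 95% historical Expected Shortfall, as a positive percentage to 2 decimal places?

5.79%

The 5 worst returns sum to -28.97%.
ES = −(-28.97%) / 5 = 5.794% ≈ 5.79%.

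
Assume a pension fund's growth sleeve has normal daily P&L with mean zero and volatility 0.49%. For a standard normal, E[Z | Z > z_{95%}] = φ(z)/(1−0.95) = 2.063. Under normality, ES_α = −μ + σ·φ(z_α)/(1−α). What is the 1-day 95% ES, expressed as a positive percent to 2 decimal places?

1.01%

ES = 0.49% × 2.063 = 1.011%.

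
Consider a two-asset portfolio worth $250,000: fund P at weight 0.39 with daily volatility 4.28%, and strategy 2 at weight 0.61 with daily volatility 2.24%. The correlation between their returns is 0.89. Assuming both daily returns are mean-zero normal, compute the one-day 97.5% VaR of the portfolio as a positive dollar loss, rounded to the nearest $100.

$14,500

σ_p² = 0.39²·4.28² + 0.61²·2.24² + 2·0.89·0.39·0.61·4.28·2.24 = 8.7131 (%²).
σ_p = √8.7131 = 2.952%.
At 97.5%, z = 1.960.
VaR = 1.960 × 2.952% = 5.786%; on $250,000 that is $14,465.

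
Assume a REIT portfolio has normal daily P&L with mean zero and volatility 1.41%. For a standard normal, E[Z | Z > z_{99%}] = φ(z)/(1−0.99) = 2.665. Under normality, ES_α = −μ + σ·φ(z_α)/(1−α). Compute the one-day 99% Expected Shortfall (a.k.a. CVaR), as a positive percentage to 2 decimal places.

3.76%

ES = 1.41% × 2.665 = 3.758%.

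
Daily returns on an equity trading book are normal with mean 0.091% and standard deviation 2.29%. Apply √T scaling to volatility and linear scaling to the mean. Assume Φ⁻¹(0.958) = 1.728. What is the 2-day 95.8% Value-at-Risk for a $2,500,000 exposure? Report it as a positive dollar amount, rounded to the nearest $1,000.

$135,000

σ_{2d} = 2.29% × √2 = 3.239%; μ_{2d} = 2 × 0.091% = 0.182%.
VaR = −(0.182%) + 1.728 × 3.239% = 5.415%.
On $2,500,000: 0.05415 × $2,500,000 = $135,375.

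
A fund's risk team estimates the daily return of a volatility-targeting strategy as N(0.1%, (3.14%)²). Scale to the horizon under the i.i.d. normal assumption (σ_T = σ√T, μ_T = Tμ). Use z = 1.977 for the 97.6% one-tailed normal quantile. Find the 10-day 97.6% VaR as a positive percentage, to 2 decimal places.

18.63%

σ_{10d} = 3.14% × √10 = 9.930%; μ_{10d} = 10 × 0.1% = 1.000%.
VaR = −(1.000%) + 1.977 × 9.930% = 18.632%.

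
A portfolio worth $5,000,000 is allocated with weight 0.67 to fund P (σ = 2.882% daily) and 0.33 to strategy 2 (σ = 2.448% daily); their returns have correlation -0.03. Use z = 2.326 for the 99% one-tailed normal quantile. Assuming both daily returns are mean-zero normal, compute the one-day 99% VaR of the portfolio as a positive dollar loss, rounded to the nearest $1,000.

σ_p² = 0.67²·2.882² + 0.33²·2.448² + 2·-0.03·0.67·0.33·2.882·2.448 = 4.2875 (%²).
σ_p = √4.2875 = 2.071%.
VaR = 2.326 × 2.071% = 4.817%; on $5,000,000 that is $240,850.

$241,000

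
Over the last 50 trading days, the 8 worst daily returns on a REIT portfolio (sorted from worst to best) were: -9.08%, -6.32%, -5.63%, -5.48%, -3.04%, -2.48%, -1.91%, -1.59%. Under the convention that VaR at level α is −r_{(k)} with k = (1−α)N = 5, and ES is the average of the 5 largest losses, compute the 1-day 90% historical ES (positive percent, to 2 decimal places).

5.91%

The 5 worst returns sum to -29.55%.
ES = −(-29.55%) / 5 = 5.91%.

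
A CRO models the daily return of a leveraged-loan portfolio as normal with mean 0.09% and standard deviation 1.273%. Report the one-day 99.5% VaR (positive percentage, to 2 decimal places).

3.19%

At 99.5% one-sided, z = 2.576.
VaR = −μ + z·σ = −(0.09%) + 2.576 × 1.273% = 3.189%.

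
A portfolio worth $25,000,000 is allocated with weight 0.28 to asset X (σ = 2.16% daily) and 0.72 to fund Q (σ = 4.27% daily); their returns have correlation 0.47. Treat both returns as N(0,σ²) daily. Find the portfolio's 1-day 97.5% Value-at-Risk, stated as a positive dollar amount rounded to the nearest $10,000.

$1,670,000

σ_p² = 0.28²·2.16² + 0.72²·4.27² + 2·0.47·0.28·0.72·2.16·4.27 = 11.5656 (%²).
σ_p = √11.5656 = 3.401%.
At 97.5%, z = 1.960.
VaR = 1.960 × 3.401% = 6.666%; on $25,000,000 that is $1,666,500.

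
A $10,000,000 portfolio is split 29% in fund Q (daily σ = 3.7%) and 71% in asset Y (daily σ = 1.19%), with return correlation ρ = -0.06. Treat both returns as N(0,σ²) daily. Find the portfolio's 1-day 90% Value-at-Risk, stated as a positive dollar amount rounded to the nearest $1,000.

σ_p² = 0.29²·3.7² + 0.71²·1.19² + 2·-0.06·0.29·0.71·3.7·1.19 = 1.7564 (%²).
σ_p = √1.7564 = 1.325%.
At 90%, z = 1.282.
VaR = 1.282 × 1.325% = 1.699%; on $10,000,000 that is $169,900.

$170,000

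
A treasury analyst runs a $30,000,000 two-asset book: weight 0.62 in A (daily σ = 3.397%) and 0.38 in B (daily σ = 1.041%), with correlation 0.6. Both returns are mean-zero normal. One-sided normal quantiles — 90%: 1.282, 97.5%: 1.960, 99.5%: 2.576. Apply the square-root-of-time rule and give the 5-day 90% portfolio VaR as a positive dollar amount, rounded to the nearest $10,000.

σ_p = √(0.62²·3.397² + 0.38²·1.041² + 2·0.6·0.62·0.38·3.397·1.041) = 2.365%.
σ_{5d} = 2.365% × √5 = 5.288%.
VaR = 1.282 × 5.288% = 6.779%; on $30,000,000 that is $2,033,700.

$2,030,000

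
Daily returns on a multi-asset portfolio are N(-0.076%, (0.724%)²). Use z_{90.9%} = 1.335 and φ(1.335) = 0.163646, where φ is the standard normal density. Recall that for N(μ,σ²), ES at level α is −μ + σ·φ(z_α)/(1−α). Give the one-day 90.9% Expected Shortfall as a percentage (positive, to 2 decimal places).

Tail multiplier: φ(z)/(1−α) = 0.163646 / 0.091 = 1.798.
ES = −(-0.076%) + 0.724% × 1.798 = 1.378%.

1.38%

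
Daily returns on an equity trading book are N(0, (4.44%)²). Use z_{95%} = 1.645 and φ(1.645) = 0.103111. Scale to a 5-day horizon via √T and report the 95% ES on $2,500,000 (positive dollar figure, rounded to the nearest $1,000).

σ_{5d} = 4.44% × √5 = 9.928%.
ES multiplier = φ(z)/(1−α) = 0.103111/0.05 = 2.062.
ES = 9.928% × 2.062 = 20.472%; on $2,500,000: $511,800.

$512,000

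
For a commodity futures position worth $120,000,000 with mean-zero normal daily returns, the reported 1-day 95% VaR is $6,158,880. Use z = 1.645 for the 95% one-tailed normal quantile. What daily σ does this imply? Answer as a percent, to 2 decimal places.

VaR as a fraction: $6,158,880 / $120,000,000 = 5.132%.
σ = VaR / z = 5.132% / 1.645 = 3.120%.

3.12%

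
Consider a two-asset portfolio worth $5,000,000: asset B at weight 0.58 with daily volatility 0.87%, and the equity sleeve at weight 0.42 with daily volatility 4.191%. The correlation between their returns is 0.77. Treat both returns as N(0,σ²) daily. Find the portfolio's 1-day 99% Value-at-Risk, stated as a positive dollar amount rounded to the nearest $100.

$252,700

σ_p² = 0.58²·0.87² + 0.42²·4.191² + 2·0.77·0.58·0.42·0.87·4.191 = 4.7208 (%²).
σ_p = √4.7208 = 2.173%.
At 99%, z = 2.326.
VaR = 2.326 × 2.173% = 5.054%; on $5,000,000 that is $252,700.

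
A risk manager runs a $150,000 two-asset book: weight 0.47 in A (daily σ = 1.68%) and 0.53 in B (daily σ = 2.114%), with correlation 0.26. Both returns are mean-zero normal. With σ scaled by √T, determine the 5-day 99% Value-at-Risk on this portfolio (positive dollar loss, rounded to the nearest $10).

σ_p = √(0.47²·1.68² + 0.53²·2.114² + 2·0.26·0.47·0.53·1.68·2.114) = 1.529%.
σ_{5d} = 1.529% × √5 = 3.419%.
z(99%) = 2.326.
VaR = 2.326 × 3.419% = 7.953%; on $150,000 that is $11,930.

$11,930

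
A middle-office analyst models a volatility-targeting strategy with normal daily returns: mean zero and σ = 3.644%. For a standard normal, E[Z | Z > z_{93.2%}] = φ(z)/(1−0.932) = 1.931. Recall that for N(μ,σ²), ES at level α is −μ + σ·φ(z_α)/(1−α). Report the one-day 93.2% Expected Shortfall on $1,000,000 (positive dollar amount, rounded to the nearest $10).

$70,370

ES = 3.644% × 1.931 = 7.037%.
On $1,000,000: 0.07037 × $1,000,000 = $70,370.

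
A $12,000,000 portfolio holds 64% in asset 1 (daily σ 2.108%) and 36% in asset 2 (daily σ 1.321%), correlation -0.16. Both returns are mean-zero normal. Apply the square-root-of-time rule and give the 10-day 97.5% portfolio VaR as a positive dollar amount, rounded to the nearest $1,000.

σ_p = √(0.64²·2.108² + 0.36²·1.321² + 2·-0.16·0.64·0.36·2.108·1.321) = 1.357%.
σ_{10d} = 1.357% × √10 = 4.291%.
z(97.5%) = 1.960.
VaR = 1.960 × 4.291% = 8.410%; on $12,000,000 that is $1,009,200.

$1,009,000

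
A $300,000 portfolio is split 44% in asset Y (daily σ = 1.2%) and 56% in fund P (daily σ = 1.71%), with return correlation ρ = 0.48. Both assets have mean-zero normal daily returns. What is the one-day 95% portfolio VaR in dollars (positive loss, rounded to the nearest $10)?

$6,400

σ_p² = 0.44²·1.2² + 0.56²·1.71² + 2·0.48·0.44·0.56·1.2·1.71 = 1.6812 (%²).
σ_p = √1.6812 = 1.297%.
At 95%, z = 1.645.
VaR = 1.645 × 1.297% = 2.134%; on $300,000 that is $6,402.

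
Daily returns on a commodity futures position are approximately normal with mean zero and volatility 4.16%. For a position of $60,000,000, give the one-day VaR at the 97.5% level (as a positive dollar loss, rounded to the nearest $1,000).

$4,892,000

At 97.5% one-sided, z = 1.960.
VaR = z·σ = 1.960 × 4.16% = 8.154%.
On $60,000,000: 0.08154 × $60,000,000 = $4,892,400.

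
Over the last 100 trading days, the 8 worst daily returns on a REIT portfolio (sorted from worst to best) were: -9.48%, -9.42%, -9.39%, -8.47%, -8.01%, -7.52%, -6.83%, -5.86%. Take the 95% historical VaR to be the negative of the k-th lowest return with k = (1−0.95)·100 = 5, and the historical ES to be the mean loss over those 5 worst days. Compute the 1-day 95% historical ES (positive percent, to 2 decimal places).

The 5 worst returns sum to -44.77%.
ES = −(-44.77%) / 5 = 8.954% ≈ 8.95%.

8.95%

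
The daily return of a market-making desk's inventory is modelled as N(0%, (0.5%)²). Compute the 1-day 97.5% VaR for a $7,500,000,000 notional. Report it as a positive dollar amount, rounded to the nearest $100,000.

$73,500,000

At 97.5% one-sided, z = 1.960.
VaR = z·σ = 1.960 × 0.5% = 0.980%.
On $7,500,000,000: 0.00980 × $7,500,000,000 = $73,500,000.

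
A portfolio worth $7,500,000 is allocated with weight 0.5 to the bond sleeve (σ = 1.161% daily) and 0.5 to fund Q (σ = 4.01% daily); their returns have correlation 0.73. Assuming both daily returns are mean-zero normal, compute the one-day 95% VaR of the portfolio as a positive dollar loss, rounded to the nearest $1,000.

$304,000

σ_p² = 0.5²·1.161² + 0.5²·4.01² + 2·0.73·0.5·0.5·1.161·4.01 = 6.0563 (%²).
σ_p = √6.0563 = 2.461%.
At 95%, z = 1.645.
VaR = 1.645 × 2.461% = 4.048%; on $7,500,000 that is $303,600.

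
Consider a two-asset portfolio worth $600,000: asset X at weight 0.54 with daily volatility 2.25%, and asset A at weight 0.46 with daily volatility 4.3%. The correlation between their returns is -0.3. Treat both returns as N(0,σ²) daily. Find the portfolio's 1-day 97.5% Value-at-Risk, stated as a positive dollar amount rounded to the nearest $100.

σ_p² = 0.54²·2.25² + 0.46²·4.3² + 2·-0.3·0.54·0.46·2.25·4.3 = 3.9467 (%²).
σ_p = √3.9467 = 1.987%.
At 97.5%, z = 1.960.
VaR = 1.960 × 1.987% = 3.895%; on $600,000 that is $23,370.

$23,400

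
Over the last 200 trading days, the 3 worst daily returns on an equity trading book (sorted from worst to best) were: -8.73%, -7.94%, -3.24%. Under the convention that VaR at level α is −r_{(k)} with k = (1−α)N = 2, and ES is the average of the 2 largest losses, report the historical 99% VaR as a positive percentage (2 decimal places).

7.94%

k = 2; the 2nd lowest return is -7.94%, so VaR = 7.94%.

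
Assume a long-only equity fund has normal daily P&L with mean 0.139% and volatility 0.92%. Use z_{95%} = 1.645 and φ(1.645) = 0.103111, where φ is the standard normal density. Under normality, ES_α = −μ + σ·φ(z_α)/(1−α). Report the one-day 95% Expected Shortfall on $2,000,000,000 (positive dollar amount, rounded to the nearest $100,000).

$35,200,000

Tail multiplier: φ(z)/(1−α) = 0.103111 / 0.05 = 2.062.
ES = −(0.139%) + 0.92% × 2.062 = 1.758%.
On $2,000,000,000: 0.01758 × $2,000,000,000 = $35,160,000.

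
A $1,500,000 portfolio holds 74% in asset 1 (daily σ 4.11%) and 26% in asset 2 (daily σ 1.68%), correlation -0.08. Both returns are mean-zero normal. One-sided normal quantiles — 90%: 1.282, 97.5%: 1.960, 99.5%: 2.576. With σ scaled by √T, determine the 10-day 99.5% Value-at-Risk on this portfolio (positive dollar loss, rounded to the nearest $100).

$371,200

σ_p = √(0.74²·4.11² + 0.26²·1.68² + 2·-0.08·0.74·0.26·4.11·1.68) = 3.038%.
σ_{10d} = 3.038% × √10 = 9.607%.
VaR = 2.576 × 9.607% = 24.748%; on $1,500,000 that is $371,220.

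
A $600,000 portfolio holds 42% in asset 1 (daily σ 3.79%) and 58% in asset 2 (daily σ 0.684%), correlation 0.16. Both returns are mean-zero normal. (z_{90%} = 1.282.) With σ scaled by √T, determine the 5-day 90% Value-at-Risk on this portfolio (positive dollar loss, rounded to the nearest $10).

σ_p = √(0.42²·3.79² + 0.58²·0.684² + 2·0.16·0.42·0.58·3.79·0.684) = 1.701%.
σ_{5d} = 1.701% × √5 = 3.804%.
VaR = 1.282 × 3.804% = 4.877%; on $600,000 that is $29,262.

$29,260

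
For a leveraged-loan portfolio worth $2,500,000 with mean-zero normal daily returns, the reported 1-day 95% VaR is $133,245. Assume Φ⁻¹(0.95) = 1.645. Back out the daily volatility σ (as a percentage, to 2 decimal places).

3.24%

VaR as a fraction: $133,245 / $2,500,000 = 5.330%.
σ = VaR / z = 5.330% / 1.645 = 3.240%.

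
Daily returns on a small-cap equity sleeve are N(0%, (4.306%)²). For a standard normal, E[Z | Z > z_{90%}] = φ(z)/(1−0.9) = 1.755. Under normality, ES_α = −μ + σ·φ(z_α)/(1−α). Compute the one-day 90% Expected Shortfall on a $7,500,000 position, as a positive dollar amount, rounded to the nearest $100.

$566,800

ES = 4.306% × 1.755 = 7.557%.
On $7,500,000: 0.07557 × $7,500,000 = $566,775.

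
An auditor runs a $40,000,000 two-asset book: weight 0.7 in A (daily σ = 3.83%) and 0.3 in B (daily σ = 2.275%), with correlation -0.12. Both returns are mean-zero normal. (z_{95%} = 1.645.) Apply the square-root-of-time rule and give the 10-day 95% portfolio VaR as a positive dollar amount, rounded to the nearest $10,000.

σ_p = √(0.7²·3.83² + 0.3²·2.275² + 2·-0.12·0.7·0.3·3.83·2.275) = 2.686%.
σ_{10d} = 2.686% × √10 = 8.494%.
VaR = 1.645 × 8.494% = 13.973%; on $40,000,000 that is $5,589,200.

$5,590,000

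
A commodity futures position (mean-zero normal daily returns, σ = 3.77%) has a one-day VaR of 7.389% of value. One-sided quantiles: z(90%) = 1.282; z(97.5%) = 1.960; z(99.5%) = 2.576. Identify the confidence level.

Implied z = VaR/σ = 7.389 / 3.77 = 1.960.
This matches z(97.5%) = 1.960.

97.5%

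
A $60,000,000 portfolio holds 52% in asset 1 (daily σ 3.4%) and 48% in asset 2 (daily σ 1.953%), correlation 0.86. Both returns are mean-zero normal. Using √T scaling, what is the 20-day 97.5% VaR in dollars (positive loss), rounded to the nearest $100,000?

σ_p = √(0.52²·3.4² + 0.48²·1.953² + 2·0.86·0.52·0.48·3.4·1.953) = 2.618%.
σ_{20d} = 2.618% × √20 = 11.708%.
z(97.5%) = 1.960.
VaR = 1.960 × 11.708% = 22.948%; on $60,000,000 that is $13,768,800.

$13,800,000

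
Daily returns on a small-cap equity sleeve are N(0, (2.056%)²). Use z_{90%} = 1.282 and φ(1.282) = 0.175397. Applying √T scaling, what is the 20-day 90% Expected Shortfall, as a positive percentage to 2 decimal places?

σ_{20d} = 2.056% × √20 = 9.195%.
ES multiplier = φ(z)/(1−α) = 0.175397/0.1 = 1.754.
ES = 9.195% × 1.754 = 16.128%.

16.13%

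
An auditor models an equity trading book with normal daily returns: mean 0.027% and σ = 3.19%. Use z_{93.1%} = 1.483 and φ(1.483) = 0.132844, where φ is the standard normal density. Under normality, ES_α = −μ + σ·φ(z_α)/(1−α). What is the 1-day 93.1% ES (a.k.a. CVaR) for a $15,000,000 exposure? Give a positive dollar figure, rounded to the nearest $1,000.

Tail multiplier: φ(z)/(1−α) = 0.132844 / 0.069 = 1.925.
ES = −(0.027%) + 3.19% × 1.925 = 6.114%.
On $15,000,000: 0.06114 × $15,000,000 = $917,100.

$917,000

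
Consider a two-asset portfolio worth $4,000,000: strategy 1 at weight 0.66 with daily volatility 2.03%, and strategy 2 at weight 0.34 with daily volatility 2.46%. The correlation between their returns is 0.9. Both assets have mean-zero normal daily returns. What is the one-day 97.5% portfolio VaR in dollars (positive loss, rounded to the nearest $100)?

$166,500

σ_p² = 0.66²·2.03² + 0.34²·2.46² + 2·0.9·0.66·0.34·2.03·2.46 = 4.5117 (%²).
σ_p = √4.5117 = 2.124%.
At 97.5%, z = 1.960.
VaR = 1.960 × 2.124% = 4.163%; on $4,000,000 that is $166,520.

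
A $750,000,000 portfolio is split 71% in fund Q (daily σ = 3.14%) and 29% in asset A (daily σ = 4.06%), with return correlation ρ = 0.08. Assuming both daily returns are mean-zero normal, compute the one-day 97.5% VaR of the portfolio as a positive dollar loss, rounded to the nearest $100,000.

$38,300,000

σ_p² = 0.71²·3.14² + 0.29²·4.06² + 2·0.08·0.71·0.29·3.14·4.06 = 6.7765 (%²).
σ_p = √6.7765 = 2.603%.
At 97.5%, z = 1.960.
VaR = 1.960 × 2.603% = 5.102%; on $750,000,000 that is $38,265,000.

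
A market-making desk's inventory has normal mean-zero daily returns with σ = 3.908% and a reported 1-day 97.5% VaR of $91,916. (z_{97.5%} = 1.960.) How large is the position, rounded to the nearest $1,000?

$1,200,000

VaR as a fraction of value: z·σ = 1.960 × 3.908% = 7.65968%.
Position = $91,916 / 0.0765968 = $1,199,998.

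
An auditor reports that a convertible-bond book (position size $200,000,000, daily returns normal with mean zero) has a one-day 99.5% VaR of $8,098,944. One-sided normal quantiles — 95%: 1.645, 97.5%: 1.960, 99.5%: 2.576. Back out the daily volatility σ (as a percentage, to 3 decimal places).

VaR as a fraction: $8,098,944 / $200,000,000 = 4.049%.
σ = VaR / z = 4.049% / 2.576 = 1.572%.

1.572%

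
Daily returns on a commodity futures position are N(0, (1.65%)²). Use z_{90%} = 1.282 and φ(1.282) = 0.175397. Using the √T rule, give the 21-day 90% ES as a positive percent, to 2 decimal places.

σ_{21d} = 1.65% × √21 = 7.561%.
ES multiplier = φ(z)/(1−α) = 0.175397/0.1 = 1.754.
ES = 7.561% × 1.754 = 13.262%.

13.26%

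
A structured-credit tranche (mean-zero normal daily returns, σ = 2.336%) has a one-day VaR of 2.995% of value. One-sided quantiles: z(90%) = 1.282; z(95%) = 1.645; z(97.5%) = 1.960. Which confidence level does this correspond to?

90%

Implied z = VaR/σ = 2.995 / 2.336 = 1.282.
This matches z(90%) = 1.282.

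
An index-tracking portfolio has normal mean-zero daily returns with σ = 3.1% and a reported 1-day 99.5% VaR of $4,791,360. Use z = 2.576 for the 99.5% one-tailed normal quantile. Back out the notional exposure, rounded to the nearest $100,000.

VaR as a fraction of value: z·σ = 2.576 × 3.1% = 7.9856%.
Position = $4,791,360 / 0.079856 = $60,000,000.

$60,000,000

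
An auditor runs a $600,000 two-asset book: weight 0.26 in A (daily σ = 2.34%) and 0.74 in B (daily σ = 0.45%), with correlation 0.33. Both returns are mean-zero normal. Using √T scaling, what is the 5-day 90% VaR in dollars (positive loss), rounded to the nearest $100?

σ_p = √(0.26²·2.34² + 0.74²·0.45² + 2·0.33·0.26·0.74·2.34·0.45) = 0.784%.
σ_{5d} = 0.784% × √5 = 1.753%.
z(90%) = 1.282.
VaR = 1.282 × 1.753% = 2.247%; on $600,000 that is $13,482.

$13,500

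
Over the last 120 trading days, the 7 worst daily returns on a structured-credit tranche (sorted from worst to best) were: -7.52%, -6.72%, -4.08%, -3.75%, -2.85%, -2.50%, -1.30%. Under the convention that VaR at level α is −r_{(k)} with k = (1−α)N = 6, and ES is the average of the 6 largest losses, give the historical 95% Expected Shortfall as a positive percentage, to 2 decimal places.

The 6 worst returns sum to -27.42%.
ES = −(-27.42%) / 6 = 4.57%.

4.57%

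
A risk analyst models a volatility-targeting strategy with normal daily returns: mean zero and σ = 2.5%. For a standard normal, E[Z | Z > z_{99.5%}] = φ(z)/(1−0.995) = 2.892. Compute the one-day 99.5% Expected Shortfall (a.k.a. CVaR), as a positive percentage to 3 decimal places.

7.230%

ES = 2.5% × 2.892 = 7.230%.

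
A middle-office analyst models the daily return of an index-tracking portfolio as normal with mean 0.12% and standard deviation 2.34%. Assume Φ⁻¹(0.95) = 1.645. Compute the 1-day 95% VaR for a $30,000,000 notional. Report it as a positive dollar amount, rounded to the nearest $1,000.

$1,119,000

VaR = −μ + z·σ = −(0.12%) + 1.645 × 2.34% = 3.729%.
On $30,000,000: 0.03729 × $30,000,000 = $1,118,700.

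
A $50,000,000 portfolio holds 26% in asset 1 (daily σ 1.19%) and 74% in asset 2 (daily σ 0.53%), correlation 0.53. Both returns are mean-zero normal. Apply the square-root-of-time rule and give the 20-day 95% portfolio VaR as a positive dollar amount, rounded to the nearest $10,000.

$2,260,000

σ_p = √(0.26²·1.19² + 0.74²·0.53² + 2·0.53·0.26·0.74·1.19·0.53) = 0.615%.
σ_{20d} = 0.615% × √20 = 2.750%.
z(95%) = 1.645.
VaR = 1.645 × 2.750% = 4.524%; on $50,000,000 that is $2,262,000.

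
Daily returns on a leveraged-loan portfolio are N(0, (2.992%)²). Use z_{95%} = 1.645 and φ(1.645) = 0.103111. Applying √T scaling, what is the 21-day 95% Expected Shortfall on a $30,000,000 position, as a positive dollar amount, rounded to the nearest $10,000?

σ_{21d} = 2.992% × √21 = 13.711%.
ES multiplier = φ(z)/(1−α) = 0.103111/0.05 = 2.062.
ES = 13.711% × 2.062 = 28.272%; on $30,000,000: $8,481,600.

$8,480,000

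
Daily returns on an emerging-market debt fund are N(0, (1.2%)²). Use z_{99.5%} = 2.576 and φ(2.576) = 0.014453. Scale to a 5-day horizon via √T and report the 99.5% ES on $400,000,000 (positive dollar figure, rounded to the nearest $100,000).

$31,000,000

σ_{5d} = 1.2% × √5 = 2.683%.
ES multiplier = φ(z)/(1−α) = 0.014453/0.005 = 2.891.
ES = 2.683% × 2.891 = 7.757%; on $400,000,000: $31,028,000.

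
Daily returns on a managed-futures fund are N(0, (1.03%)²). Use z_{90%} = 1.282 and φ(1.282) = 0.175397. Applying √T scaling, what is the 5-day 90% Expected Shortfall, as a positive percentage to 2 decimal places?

σ_{5d} = 1.03% × √5 = 2.303%.
ES multiplier = φ(z)/(1−α) = 0.175397/0.1 = 1.754.
ES = 2.303% × 1.754 = 4.039%.

4.04%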